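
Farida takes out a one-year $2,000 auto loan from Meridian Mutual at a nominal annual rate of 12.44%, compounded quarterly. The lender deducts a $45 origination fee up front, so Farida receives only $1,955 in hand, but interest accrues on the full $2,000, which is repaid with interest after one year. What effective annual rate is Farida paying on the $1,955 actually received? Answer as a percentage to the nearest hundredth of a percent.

15.63%

Amount owed after one year: 2,000 × (1 + 0.1244/4)^4 = 2,000 × 1.130325 = $2,260.65.
Effective rate on net proceeds: 2,260.65 / 1,955 − 1 = 0.156342 = 15.63%.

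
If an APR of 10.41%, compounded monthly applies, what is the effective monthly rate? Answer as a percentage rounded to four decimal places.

With a nominal annual rate compounded monthly, the periodic rate is the nominal rate divided by 12.
i = 0.1041 / 12 = 0.0086750 = 0.8675%.

0.8675%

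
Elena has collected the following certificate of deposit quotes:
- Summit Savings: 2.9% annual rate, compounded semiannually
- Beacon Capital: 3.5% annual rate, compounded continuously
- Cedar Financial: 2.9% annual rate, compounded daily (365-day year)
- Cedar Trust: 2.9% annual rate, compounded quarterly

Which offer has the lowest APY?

Summit Savings: (1 + 0.029/2)^2 − 1 = 2.921%
Beacon Capital: e^0.035 − 1 = 3.562%
Cedar Financial: (1 + 0.029/365)^365 − 1 = 2.942%
Cedar Trust: (1 + 0.029/4)^4 − 1 = 2.932%
The lowest effective annual rate is Summit Savings at 2.921%.

Summit Savings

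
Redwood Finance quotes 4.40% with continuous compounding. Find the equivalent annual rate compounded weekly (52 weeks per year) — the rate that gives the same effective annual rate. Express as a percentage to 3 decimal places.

4.402%

EAR under continuous compounding: e^0.0440 − 1 = 0.044982.
Solve (1 + r/52)^52 = 1.044982: r/52 = 1.044982^(1/52) − 1 = 0.000847, so r = 0.044019 = 4.402%.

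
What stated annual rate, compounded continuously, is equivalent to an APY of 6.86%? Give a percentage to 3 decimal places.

Continuous: nominal r satisfies e^r − 1 = 0.0686.
r = ln(1 + 0.0686) = ln(1.0686) = 0.066349 = 6.635%.

6.635%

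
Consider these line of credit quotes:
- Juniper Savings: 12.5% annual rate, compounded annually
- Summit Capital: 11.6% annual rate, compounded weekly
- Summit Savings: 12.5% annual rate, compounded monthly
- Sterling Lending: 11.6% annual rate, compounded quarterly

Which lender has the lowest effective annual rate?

Sterling Lending

Juniper Savings: compounded annually, EAR = 12.500%
Summit Capital: (1 + 0.116/52)^52 − 1 = 12.285%
Summit Savings: (1 + 0.125/12)^12 − 1 = 13.242%
Sterling Lending: (1 + 0.116/4)^4 − 1 = 12.114%
The lowest effective annual rate is Sterling Lending at 12.114%.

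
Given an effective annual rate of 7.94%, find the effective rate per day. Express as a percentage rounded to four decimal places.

The per-day rate i satisfies (1 + i)^365 = 1 + 0.0794.
i = 1.0794^(1/365) − 1 = 0.0002094 = 0.0209%.

0.0209%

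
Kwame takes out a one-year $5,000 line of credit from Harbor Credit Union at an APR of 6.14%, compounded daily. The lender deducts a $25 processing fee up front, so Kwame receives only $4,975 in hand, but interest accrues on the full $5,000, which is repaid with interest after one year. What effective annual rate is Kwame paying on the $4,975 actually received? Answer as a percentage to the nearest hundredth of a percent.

6.87%

Amount owed after one year: 5,000 × (1 + 0.0614/365)^365 = 5,000 × 1.063319 = $5,316.59.
Effective rate on net proceeds: 5,316.59 / 4,975 − 1 = 0.068662 = 6.87%.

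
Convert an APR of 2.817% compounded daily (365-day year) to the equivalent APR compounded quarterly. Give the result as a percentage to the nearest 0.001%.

EAR = (1 + 0.02817/365)^365 − 1 = 0.028569.
Solve (1 + r/4)^4 = 1.028569: r/4 = 1.028569^(1/4) − 1 = 0.007067, so r = 0.028268 = 2.827%.

2.827%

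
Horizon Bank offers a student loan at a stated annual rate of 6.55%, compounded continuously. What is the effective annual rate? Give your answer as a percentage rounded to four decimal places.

6.7693%

With continuous compounding, EAR = e^0.0655 − 1.
e^0.0655 = 1.067693, so EAR = 0.067693 = 6.7693%.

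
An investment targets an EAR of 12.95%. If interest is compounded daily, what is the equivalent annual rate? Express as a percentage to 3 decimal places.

(1 + r/365)^365 − 1 = 0.1295, so 1 + r/365 = 1.1295^(1/365).
r/365 = 0.000334, so r = 0.121795 = 12.180%.

12.180%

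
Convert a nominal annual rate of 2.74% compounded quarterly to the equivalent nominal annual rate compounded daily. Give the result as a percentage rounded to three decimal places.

EAR = (1 + 0.0274/4)^4 − 1 = 0.027683.
Solve (1 + r/365)^365 = 1.027683: r/365 = 1.027683^(1/365) − 1 = 0.000075, so r = 0.027308 = 2.731%.

2.731%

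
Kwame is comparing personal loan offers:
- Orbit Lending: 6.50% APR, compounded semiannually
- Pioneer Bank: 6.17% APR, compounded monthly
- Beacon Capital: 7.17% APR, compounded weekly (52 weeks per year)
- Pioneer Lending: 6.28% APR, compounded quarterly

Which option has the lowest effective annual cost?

Orbit Lending: (1 + 0.0650/2)^2 − 1 = 6.606%
Pioneer Bank: (1 + 0.0617/12)^12 − 1 = 6.348%
Beacon Capital: (1 + 0.0717/52)^52 − 1 = 7.428%
Pioneer Lending: (1 + 0.0628/4)^4 − 1 = 6.429%
The lowest effective annual rate is Pioneer Bank at 6.348%.

Pioneer Bank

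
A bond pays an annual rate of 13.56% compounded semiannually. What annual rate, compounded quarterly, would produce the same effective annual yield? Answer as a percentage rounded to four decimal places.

EAR = (1 + 0.1356/2)^2 − 1 = 0.140197.
Solve (1 + r/4)^4 = 1.140197: r/4 = 1.140197^(1/4) − 1 = 0.033344, so r = 0.133376 = 13.3376%.

13.3376%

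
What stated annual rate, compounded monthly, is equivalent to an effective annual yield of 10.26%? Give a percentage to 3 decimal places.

9.807%

(1 + r/12)^12 − 1 = 0.1026, so 1 + r/12 = 1.1026^(1/12).
r/12 = 0.008172, so r = 0.098070 = 9.807%.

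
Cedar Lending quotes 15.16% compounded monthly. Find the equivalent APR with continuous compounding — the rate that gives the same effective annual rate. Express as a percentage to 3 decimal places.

EAR = (1 + 0.1516/12)^12 − 1 = 0.162590.
Equivalent continuous rate: r = ln(1 + 0.162590) = 0.150650 = 15.065%.

15.065%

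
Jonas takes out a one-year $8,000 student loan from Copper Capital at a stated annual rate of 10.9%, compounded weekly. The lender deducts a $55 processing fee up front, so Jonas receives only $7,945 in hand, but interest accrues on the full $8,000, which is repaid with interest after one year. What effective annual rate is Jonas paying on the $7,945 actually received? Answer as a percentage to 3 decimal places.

Amount owed after one year: 8,000 × (1 + 0.109/52)^52 = 8,000 × 1.115035 = $8,920.28.
Effective rate on net proceeds: 8,920.28 / 7,945 − 1 = 0.122754 = 12.275%.

12.275%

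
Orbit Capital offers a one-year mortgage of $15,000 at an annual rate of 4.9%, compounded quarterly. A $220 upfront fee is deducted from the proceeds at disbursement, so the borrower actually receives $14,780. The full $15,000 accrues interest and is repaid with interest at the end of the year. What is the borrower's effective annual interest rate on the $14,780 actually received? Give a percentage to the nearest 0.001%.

6.554%

Amount owed after one year: 15,000 × (1 + 0.049/4)^4 = 15,000 × 1.049908 = $15,748.62.
Effective rate on net proceeds: 15,748.62 / 14,780 − 1 = 0.065536 = 6.554%.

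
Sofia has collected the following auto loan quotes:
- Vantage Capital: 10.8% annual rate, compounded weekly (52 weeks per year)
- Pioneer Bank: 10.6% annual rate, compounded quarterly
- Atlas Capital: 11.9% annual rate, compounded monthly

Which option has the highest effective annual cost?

Atlas Capital

Vantage Capital: (1 + 0.108/52)^52 − 1 = 11.392%
Pioneer Bank: (1 + 0.106/4)^4 − 1 = 11.029%
Atlas Capital: (1 + 0.119/12)^12 − 1 = 12.571%
The highest effective annual rate is Atlas Capital at 12.571%.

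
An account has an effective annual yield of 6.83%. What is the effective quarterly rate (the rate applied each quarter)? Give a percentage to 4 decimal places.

The per-quarter rate i satisfies (1 + i)^4 = 1 + 0.0683.
i = 1.0683^(1/4) − 1 = 0.0166543 = 1.6654%.

1.6654%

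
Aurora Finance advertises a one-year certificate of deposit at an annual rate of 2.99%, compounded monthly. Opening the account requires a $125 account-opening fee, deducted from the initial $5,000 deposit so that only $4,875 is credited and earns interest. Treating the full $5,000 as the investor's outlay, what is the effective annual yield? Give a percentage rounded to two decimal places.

0.46%

Value after one year: 4,875 × (1 + 0.0299/12)^12 = 4,875 × 1.030313 = $5,022.78.
Effective yield on the $5,000 outlay: 5,022.78 / 5,000 − 1 = 0.004555 = 0.46%.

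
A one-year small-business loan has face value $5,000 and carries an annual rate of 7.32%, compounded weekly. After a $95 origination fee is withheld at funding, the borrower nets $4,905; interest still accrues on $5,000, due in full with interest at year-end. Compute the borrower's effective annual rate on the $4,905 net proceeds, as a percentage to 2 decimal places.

9.67%

Amount owed after one year: 5,000 × (1 + 0.0732/52)^52 = 5,000 × 1.075890 = $5,379.45.
Effective rate on net proceeds: 5,379.45 / 4,905 − 1 = 0.096728 = 9.67%.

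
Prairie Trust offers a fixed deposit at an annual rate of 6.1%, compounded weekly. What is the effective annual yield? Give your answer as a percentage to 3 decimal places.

6.286%

EAR = (1 + 0.061/52)^52 − 1.
= (1 + 0.001173)^52 − 1 = 1.062861 − 1 = 6.286%.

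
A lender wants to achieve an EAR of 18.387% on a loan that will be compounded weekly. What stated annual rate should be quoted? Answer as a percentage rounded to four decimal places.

(1 + r/52)^52 − 1 = 0.18387, so 1 + r/52 = 1.18387^(1/52).
r/52 = 0.003251, so r = 0.169063 = 16.9063%.

16.9063%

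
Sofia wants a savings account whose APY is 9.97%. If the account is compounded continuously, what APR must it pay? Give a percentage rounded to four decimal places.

Continuous: nominal r satisfies e^r − 1 = 0.0997.
r = ln(1 + 0.0997) = ln(1.0997) = 0.095037 = 9.5037%.

9.5037%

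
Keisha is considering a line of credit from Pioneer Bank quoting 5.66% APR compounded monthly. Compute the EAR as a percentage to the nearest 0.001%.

5.809%

EAR = (1 + 0.0566/12)^12 − 1.
= 1.058092 − 1 = 5.809%.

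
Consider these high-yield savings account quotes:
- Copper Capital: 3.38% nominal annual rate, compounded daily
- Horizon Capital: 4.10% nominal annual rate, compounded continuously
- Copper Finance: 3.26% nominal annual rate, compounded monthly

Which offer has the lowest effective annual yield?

Copper Capital: (1 + 0.0338/365)^365 − 1 = 3.438%
Horizon Capital: e^0.0410 − 1 = 4.185%
Copper Finance: (1 + 0.0326/12)^12 − 1 = 3.309%
The lowest effective annual rate is Copper Finance at 3.309%.

Copper Finance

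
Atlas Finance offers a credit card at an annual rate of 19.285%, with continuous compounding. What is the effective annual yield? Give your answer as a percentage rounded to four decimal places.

With continuous compounding, EAR = e^0.19285 − 1.
e^0.19285 = 1.212701, so EAR = 0.212701 = 21.2701%.

21.2701%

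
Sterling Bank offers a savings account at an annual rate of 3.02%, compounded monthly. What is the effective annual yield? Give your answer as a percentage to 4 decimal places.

3.0622%

EAR = (1 + 0.0302/12)^12 − 1.
= (1 + 0.002517)^12 − 1 = 1.030622 − 1 = 3.0622%.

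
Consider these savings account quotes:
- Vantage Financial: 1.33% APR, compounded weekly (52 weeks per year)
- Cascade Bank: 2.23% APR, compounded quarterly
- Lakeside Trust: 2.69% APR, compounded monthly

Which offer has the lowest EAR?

Vantage Financial: (1 + 0.0133/52)^52 − 1 = 1.339%
Cascade Bank: (1 + 0.0223/4)^4 − 1 = 2.249%
Lakeside Trust: (1 + 0.0269/12)^12 − 1 = 2.723%
The lowest effective annual rate is Vantage Financial at 1.339%.

Vantage Financial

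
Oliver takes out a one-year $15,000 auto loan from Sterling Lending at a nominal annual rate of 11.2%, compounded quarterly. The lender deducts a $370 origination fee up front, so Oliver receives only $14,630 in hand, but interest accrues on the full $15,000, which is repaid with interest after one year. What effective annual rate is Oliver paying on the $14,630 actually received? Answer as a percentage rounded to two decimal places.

14.50%

Amount owed after one year: 15,000 × (1 + 0.112/4)^4 = 15,000 × 1.116792 = $16,751.89.
Effective rate on net proceeds: 16,751.89 / 14,630 − 1 = 0.145037 = 14.50%.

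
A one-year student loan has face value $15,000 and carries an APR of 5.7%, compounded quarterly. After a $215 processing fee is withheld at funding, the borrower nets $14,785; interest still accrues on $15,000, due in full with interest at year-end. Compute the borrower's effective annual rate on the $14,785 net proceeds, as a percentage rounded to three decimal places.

7.362%

Amount owed after one year: 15,000 × (1 + 0.057/4)^4 = 15,000 × 1.058230 = $15,873.45.
Effective rate on net proceeds: 15,873.45 / 14,785 − 1 = 0.073619 = 7.362%.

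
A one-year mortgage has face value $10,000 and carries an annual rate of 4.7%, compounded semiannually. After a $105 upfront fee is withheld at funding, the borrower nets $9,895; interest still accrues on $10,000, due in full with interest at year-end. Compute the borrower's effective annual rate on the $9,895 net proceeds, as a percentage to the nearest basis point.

Amount owed after one year: 10,000 × (1 + 0.047/2)^2 = 10,000 × 1.047552 = $10,475.52.
Effective rate on net proceeds: 10,475.52 / 9,895 − 1 = 0.058668 = 5.87%.

5.87%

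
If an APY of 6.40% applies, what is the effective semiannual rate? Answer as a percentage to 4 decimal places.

The per-half-year rate i satisfies (1 + i)^2 = 1 + 0.0640.
i = 1.0640^(1/2) − 1 = 0.0315038 = 3.1504%.

3.1504%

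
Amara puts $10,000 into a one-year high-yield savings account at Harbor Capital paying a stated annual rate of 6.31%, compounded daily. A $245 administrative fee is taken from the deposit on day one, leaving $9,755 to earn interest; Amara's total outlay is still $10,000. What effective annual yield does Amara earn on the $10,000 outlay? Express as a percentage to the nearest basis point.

Value after one year: 9,755 × (1 + 0.0631/365)^365 = 9,755 × 1.065128 = $10,390.32.
Effective yield on the $10,000 outlay: 10,390.32 / 10,000 − 1 = 0.039032 = 3.90%.

3.90%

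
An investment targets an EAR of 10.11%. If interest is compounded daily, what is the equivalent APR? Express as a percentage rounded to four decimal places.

9.6322%

(1 + r/365)^365 − 1 = 0.1011, so 1 + r/365 = 1.1011^(1/365).
r/365 = 0.000264, so r = 0.096322 = 9.6322%.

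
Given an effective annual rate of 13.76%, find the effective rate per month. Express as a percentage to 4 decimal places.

The per-month rate i satisfies (1 + i)^12 = 1 + 0.1376.
i = 1.1376^(1/12) − 1 = 0.0108013 = 1.0801%.

1.0801%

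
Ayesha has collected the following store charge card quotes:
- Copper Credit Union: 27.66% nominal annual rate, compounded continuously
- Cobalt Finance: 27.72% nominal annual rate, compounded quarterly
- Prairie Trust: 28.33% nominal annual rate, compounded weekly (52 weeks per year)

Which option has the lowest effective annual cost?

Cobalt Finance

Copper Credit Union: e^0.2766 − 1 = 31.864%
Cobalt Finance: (1 + 0.2772/4)^4 − 1 = 30.737%
Prairie Trust: (1 + 0.2833/52)^52 − 1 = 32.648%
The lowest effective annual rate is Cobalt Finance at 30.737%.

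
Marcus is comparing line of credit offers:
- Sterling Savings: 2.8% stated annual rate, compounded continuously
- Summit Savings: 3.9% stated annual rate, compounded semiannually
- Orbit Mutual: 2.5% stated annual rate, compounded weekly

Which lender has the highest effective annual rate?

Summit Savings

Sterling Savings: e^0.028 − 1 = 2.840%
Summit Savings: (1 + 0.039/2)^2 − 1 = 3.938%
Orbit Mutual: (1 + 0.025/52)^52 − 1 = 2.531%
The highest effective annual rate is Summit Savings at 3.938%.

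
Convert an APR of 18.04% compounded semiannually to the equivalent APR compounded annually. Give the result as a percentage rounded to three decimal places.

18.854%

EAR = (1 + 0.1804/2)^2 − 1 = 0.188536.
Compounded annually, the equivalent nominal rate is the EAR itself: 18.854%.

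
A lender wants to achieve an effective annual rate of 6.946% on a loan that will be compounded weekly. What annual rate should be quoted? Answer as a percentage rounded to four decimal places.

(1 + r/52)^52 − 1 = 0.06946, so 1 + r/52 = 1.06946^(1/52).
r/52 = 0.001292, so r = 0.067197 = 6.7197%.

6.7197%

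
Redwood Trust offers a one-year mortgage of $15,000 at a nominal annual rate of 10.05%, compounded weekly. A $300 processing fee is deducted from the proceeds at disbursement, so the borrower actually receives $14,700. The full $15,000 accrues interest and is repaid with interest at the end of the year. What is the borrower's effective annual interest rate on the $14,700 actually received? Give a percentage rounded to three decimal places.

Amount owed after one year: 15,000 × (1 + 0.1005/52)^52 = 15,000 × 1.105616 = $16,584.25.
Effective rate on net proceeds: 16,584.25 / 14,700 − 1 = 0.128180 = 12.818%.

12.818%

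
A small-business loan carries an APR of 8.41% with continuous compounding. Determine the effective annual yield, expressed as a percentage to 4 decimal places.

With continuous compounding, EAR = e^0.0841 − 1.
e^0.0841 = 1.087738, so EAR = 0.087738 = 8.7738%.

8.7738%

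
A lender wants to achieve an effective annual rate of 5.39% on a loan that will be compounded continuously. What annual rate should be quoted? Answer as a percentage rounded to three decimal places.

5.250%

Continuous: nominal r satisfies e^r − 1 = 0.0539.
r = ln(1 + 0.0539) = ln(1.0539) = 0.052498 = 5.250%.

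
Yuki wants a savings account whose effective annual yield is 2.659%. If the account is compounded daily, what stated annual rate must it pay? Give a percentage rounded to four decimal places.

2.6244%

(1 + r/365)^365 − 1 = 0.02659, so 1 + r/365 = 1.02659^(1/365).
r/365 = 0.000072, so r = 0.026244 = 2.6244%.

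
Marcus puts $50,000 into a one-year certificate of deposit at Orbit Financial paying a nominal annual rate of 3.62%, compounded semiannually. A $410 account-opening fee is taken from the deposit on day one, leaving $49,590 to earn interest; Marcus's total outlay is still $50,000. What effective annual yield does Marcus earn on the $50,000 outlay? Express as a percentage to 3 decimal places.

2.803%

Value after one year: 49,590 × (1 + 0.0362/2)^2 = 49,590 × 1.036528 = $51,401.40.
Effective yield on the $50,000 outlay: 51,401.40 / 50,000 − 1 = 0.028028 = 2.803%.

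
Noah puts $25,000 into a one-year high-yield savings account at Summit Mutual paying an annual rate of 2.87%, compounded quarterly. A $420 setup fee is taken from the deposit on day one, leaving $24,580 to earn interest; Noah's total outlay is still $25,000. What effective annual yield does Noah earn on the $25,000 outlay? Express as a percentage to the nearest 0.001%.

1.172%

Value after one year: 24,580 × (1 + 0.0287/4)^4 = 24,580 × 1.029010 = $25,293.07.
Effective yield on the $25,000 outlay: 25,293.07 / 25,000 − 1 = 0.011723 = 1.172%.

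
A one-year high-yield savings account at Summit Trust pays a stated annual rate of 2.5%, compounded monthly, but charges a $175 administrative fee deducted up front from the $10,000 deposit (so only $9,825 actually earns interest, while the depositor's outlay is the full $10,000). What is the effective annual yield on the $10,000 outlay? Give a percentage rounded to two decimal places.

0.73%

Value after one year: 9,825 × (1 + 0.025/12)^12 = 9,825 × 1.025288 = $10,073.46.
Effective yield on the $10,000 outlay: 10,073.46 / 10,000 − 1 = 0.007346 = 0.73%.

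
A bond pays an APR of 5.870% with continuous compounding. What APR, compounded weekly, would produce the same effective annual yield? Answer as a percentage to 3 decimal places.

EAR under continuous compounding: e^0.05870 − 1 = 0.060457.
Solve (1 + r/52)^52 = 1.060457: r/52 = 1.060457^(1/52) − 1 = 0.001129, so r = 0.058733 = 5.873%.

5.873%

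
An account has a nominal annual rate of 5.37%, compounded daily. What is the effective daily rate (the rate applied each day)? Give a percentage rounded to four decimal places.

0.0147%

With a nominal annual rate compounded daily, the periodic rate is the nominal rate divided by 365.
i = 0.0537 / 365 = 0.0001471 = 0.0147%.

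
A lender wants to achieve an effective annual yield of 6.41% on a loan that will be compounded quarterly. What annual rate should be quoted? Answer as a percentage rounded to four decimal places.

(1 + r/4)^4 − 1 = 0.0641, so 1 + r/4 = 1.0641^(1/4).
r/4 = 0.015654, so r = 0.062614 = 6.2614%.

6.2614%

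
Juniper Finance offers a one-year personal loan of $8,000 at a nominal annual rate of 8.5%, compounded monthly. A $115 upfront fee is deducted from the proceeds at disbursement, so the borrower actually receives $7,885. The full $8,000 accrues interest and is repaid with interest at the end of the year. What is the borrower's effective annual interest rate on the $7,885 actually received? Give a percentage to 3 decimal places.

Amount owed after one year: 8,000 × (1 + 0.085/12)^12 = 8,000 × 1.088391 = $8,707.13.
Effective rate on net proceeds: 8,707.13 / 7,885 − 1 = 0.104265 = 10.426%.

10.426%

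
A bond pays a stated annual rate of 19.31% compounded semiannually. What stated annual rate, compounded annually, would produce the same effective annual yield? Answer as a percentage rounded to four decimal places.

EAR = (1 + 0.1931/2)^2 − 1 = 0.202422.
Compounded annually, the equivalent nominal rate is the EAR itself: 20.2422%.

20.2422%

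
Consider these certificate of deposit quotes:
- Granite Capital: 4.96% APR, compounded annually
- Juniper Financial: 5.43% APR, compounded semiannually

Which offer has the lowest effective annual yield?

Granite Capital: compounded annually, EAR = 4.960%
Juniper Financial: (1 + 0.0543/2)^2 − 1 = 5.504%
The lowest effective annual rate is Granite Capital at 4.960%.

Granite Capital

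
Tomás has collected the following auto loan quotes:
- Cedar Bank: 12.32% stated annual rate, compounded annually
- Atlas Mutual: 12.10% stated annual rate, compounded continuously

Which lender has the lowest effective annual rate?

Cedar Bank: compounded annually, EAR = 12.320%
Atlas Mutual: e^0.1210 − 1 = 12.862%
The lowest effective annual rate is Cedar Bank at 12.320%.

Cedar Bank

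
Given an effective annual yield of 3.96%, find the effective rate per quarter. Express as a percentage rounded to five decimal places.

The per-quarter rate i satisfies (1 + i)^4 = 1 + 0.0396.
i = 1.0396^(1/4) − 1 = 0.0097563 = 0.97563%.

0.97563%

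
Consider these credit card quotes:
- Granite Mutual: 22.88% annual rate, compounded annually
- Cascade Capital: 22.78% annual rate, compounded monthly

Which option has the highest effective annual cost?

Cascade Capital

Granite Mutual: compounded annually, EAR = 22.880%
Cascade Capital: (1 + 0.2278/12)^12 − 1 = 25.316%
The highest effective annual rate is Cascade Capital at 25.316%.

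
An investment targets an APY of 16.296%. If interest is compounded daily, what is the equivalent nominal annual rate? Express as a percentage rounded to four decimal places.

15.1000%

(1 + r/365)^365 − 1 = 0.16296, so 1 + r/365 = 1.16296^(1/365).
r/365 = 0.000414, so r = 0.151000 = 15.1000%.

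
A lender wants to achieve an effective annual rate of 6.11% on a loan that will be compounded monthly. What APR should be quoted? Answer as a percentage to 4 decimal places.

5.9453%

(1 + r/12)^12 − 1 = 0.0611, so 1 + r/12 = 1.0611^(1/12).
r/12 = 0.004954, so r = 0.059453 = 5.9453%.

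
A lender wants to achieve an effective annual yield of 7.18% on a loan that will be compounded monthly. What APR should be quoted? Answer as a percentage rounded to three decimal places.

(1 + r/12)^12 − 1 = 0.0718, so 1 + r/12 = 1.0718^(1/12).
r/12 = 0.005795, so r = 0.069540 = 6.954%.

6.954%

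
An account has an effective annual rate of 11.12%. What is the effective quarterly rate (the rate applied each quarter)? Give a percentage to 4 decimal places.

The per-quarter rate i satisfies (1 + i)^4 = 1 + 0.1112.
i = 1.1112^(1/4) − 1 = 0.0267106 = 2.6711%.

2.6711%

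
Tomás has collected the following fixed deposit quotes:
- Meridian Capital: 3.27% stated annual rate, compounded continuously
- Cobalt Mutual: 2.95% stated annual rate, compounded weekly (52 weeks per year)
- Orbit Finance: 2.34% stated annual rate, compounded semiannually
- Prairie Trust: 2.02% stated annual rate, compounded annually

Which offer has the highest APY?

Meridian Capital: e^0.0327 − 1 = 3.324%
Cobalt Mutual: (1 + 0.0295/52)^52 − 1 = 2.993%
Orbit Finance: (1 + 0.0234/2)^2 − 1 = 2.354%
Prairie Trust: compounded annually, EAR = 2.020%
The highest effective annual rate is Meridian Capital at 3.324%.

Meridian Capital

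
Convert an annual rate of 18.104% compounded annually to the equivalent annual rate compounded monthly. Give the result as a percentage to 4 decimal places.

Compounded annually, EAR = nominal = 0.181040.
Solve (1 + r/12)^12 = 1.181040: r/12 = 1.181040^(1/12) − 1 = 0.013963, so r = 0.167554 = 16.7554%.

16.7554%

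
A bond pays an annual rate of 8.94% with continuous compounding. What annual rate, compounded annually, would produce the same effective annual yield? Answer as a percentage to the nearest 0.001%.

EAR under continuous compounding: e^0.0894 − 1 = 0.093518.
Compounded annually, the equivalent nominal rate is the EAR itself: 9.352%.

9.352%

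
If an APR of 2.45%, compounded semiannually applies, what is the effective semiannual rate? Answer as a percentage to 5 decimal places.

1.22500%

With a nominal annual rate compounded semiannually, the periodic rate is the nominal rate divided by 2.
i = 0.0245 / 2 = 0.0122500 = 1.22500%.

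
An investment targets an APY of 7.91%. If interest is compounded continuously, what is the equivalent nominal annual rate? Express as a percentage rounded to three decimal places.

7.613%

Continuous: nominal r satisfies e^r − 1 = 0.0791.
r = ln(1 + 0.0791) = ln(1.0791) = 0.076127 = 7.613%.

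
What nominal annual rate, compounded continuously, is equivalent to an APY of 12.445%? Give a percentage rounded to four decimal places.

Continuous: nominal r satisfies e^r − 1 = 0.12445.
r = ln(1 + 0.12445) = ln(1.12445) = 0.117294 = 11.7294%.

11.7294%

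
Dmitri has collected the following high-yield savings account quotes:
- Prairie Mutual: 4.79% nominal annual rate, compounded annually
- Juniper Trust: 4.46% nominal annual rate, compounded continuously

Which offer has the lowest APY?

Juniper Trust

Prairie Mutual: compounded annually, EAR = 4.790%
Juniper Trust: e^0.0446 − 1 = 4.561%
The lowest effective annual rate is Juniper Trust at 4.561%.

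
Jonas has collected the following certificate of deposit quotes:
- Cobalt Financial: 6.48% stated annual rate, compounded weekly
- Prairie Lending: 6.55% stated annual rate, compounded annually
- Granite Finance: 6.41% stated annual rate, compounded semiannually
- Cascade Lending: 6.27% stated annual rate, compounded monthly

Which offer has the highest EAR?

Cobalt Financial

Cobalt Financial: (1 + 0.0648/52)^52 − 1 = 6.690%
Prairie Lending: compounded annually, EAR = 6.550%
Granite Finance: (1 + 0.0641/2)^2 − 1 = 6.513%
Cascade Lending: (1 + 0.0627/12)^12 − 1 = 6.453%
The highest effective annual rate is Cobalt Financial at 6.690%.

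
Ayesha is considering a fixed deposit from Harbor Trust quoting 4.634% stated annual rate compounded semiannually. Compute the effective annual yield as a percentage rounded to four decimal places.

4.6877%

EAR = (1 + 0.04634/2)^2 − 1.
= (1 + 0.023170)^2 − 1 = 1.046877 − 1 = 4.6877%.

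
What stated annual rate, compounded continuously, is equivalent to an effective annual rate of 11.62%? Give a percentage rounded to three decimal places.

Continuous: nominal r satisfies e^r − 1 = 0.1162.
r = ln(1 + 0.1162) = ln(1.1162) = 0.109930 = 10.993%.

10.993%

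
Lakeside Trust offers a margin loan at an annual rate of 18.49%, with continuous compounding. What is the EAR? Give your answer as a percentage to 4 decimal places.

20.3098%

With continuous compounding, EAR = e^0.1849 − 1.
e^0.1849 = 1.203098, so EAR = 0.203098 = 20.3098%.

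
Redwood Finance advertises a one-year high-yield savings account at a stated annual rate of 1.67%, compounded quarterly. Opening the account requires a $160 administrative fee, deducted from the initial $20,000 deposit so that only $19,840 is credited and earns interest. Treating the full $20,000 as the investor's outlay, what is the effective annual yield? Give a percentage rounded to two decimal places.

Value after one year: 19,840 × (1 + 0.0167/4)^4 = 19,840 × 1.016805 = $20,173.41.
Effective yield on the $20,000 outlay: 20,173.41 / 20,000 − 1 = 0.008670 = 0.87%.

0.87%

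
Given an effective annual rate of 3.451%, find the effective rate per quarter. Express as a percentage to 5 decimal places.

0.85180%

The per-quarter rate i satisfies (1 + i)^4 = 1 + 0.03451.
i = 1.03451^(1/4) − 1 = 0.0085180 = 0.85180%.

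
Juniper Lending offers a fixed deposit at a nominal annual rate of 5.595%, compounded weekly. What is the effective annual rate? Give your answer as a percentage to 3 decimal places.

EAR = (1 + 0.05595/52)^52 − 1.
= (1 + 0.001076)^52 − 1 = 1.057513 − 1 = 5.751%.

5.751%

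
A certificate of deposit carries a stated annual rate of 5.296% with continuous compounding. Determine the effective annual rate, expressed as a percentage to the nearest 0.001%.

With continuous compounding, EAR = e^0.05296 − 1.
e^0.05296 = 1.054387, so EAR = 0.054387 = 5.439%.

5.439%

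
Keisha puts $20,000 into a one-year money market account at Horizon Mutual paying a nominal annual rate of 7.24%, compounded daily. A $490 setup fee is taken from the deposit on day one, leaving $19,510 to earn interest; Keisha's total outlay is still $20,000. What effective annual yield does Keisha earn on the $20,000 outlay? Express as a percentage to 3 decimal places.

4.874%

Value after one year: 19,510 × (1 + 0.0724/365)^365 = 19,510 × 1.075078 = $20,974.76.
Effective yield on the $20,000 outlay: 20,974.76 / 20,000 − 1 = 0.048738 = 4.874%.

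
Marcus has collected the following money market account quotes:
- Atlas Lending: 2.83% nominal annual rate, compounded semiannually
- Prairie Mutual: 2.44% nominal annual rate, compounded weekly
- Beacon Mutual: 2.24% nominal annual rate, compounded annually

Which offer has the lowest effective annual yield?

Beacon Mutual

Atlas Lending: (1 + 0.0283/2)^2 − 1 = 2.850%
Prairie Mutual: (1 + 0.0244/52)^52 − 1 = 2.469%
Beacon Mutual: compounded annually, EAR = 2.240%
The lowest effective annual rate is Beacon Mutual at 2.240%.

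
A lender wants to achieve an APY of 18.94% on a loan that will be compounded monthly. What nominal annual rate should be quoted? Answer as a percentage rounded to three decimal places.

(1 + r/12)^12 − 1 = 0.1894, so 1 + r/12 = 1.1894^(1/12).
r/12 = 0.014559, so r = 0.174709 = 17.471%.

17.471%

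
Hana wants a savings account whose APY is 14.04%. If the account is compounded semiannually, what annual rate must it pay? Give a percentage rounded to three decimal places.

(1 + r/2)^2 − 1 = 0.1404, so 1 + r/2 = 1.1404^(1/2).
r/2 = 0.067895, so r = 0.135790 = 13.579%.

13.579%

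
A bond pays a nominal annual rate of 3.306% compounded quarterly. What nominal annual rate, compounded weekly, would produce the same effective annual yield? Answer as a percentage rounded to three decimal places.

EAR = (1 + 0.03306/4)^4 − 1 = 0.033472.
Solve (1 + r/52)^52 = 1.033472: r/52 = 1.033472^(1/52) − 1 = 0.000633, so r = 0.032935 = 3.293%.

3.293%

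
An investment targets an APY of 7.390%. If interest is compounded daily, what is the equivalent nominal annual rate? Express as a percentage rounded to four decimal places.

7.1304%

(1 + r/365)^365 − 1 = 0.07390, so 1 + r/365 = 1.07390^(1/365).
r/365 = 0.000195, so r = 0.071304 = 7.1304%.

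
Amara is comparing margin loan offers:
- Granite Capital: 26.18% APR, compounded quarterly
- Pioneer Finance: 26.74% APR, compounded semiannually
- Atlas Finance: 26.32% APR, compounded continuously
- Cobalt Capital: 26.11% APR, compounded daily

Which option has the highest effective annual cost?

Atlas Finance

Granite Capital: (1 + 0.2618/4)^4 − 1 = 28.864%
Pioneer Finance: (1 + 0.2674/2)^2 − 1 = 28.528%
Atlas Finance: e^0.2632 − 1 = 30.109%
Cobalt Capital: (1 + 0.2611/365)^365 − 1 = 29.824%
The highest effective annual rate is Atlas Finance at 30.109%.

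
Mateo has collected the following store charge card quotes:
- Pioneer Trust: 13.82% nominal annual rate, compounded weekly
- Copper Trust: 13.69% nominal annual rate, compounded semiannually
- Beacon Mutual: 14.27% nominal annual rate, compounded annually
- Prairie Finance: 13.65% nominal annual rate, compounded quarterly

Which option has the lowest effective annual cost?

Copper Trust

Pioneer Trust: (1 + 0.1382/52)^52 − 1 = 14.799%
Copper Trust: (1 + 0.1369/2)^2 − 1 = 14.159%
Beacon Mutual: compounded annually, EAR = 14.270%
Prairie Finance: (1 + 0.1365/4)^4 − 1 = 14.365%
The lowest effective annual rate is Copper Trust at 14.159%.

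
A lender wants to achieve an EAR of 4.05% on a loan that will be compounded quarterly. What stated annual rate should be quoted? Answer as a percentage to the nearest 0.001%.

(1 + r/4)^4 − 1 = 0.0405, so 1 + r/4 = 1.0405^(1/4).
r/4 = 0.009975, so r = 0.039899 = 3.990%.

3.990%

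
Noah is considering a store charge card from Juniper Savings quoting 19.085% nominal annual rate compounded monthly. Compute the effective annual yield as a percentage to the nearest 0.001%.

20.846%

EAR = (1 + 0.19085/12)^12 − 1.
= 1.208462 − 1 = 20.846%.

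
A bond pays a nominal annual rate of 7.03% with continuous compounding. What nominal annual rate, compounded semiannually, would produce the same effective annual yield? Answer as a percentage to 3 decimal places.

EAR under continuous compounding: e^0.0703 − 1 = 0.072830.
Solve (1 + r/2)^2 = 1.072830: r/2 = 1.072830^(1/2) − 1 = 0.035775, so r = 0.071550 = 7.155%.

7.155%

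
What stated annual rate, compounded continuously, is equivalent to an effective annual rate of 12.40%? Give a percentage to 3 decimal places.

11.689%

Continuous: nominal r satisfies e^r − 1 = 0.1240.
r = ln(1 + 0.1240) = ln(1.1240) = 0.116894 = 11.689%.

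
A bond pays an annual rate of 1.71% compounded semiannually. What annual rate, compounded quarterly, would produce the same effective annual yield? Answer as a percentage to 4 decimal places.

1.7064%

EAR = (1 + 0.0171/2)^2 − 1 = 0.017173.
Solve (1 + r/4)^4 = 1.017173: r/4 = 1.017173^(1/4) − 1 = 0.004266, so r = 0.017064 = 1.7064%.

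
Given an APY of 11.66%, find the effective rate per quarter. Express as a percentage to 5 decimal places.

2.79557%

The per-quarter rate i satisfies (1 + i)^4 = 1 + 0.1166.
i = 1.1166^(1/4) − 1 = 0.0279557 = 2.79557%.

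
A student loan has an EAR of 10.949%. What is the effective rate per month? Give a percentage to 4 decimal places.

The per-month rate i satisfies (1 + i)^12 = 1 + 0.10949.
i = 1.10949^(1/12) − 1 = 0.0086960 = 0.8696%.

0.8696%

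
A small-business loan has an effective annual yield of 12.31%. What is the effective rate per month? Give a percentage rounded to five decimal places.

0.97213%

The per-month rate i satisfies (1 + i)^12 = 1 + 0.1231.
i = 1.1231^(1/12) − 1 = 0.0097213 = 0.97213%.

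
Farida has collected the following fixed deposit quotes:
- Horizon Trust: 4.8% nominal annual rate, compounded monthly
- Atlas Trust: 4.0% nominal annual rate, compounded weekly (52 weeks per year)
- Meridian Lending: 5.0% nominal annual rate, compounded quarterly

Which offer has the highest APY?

Meridian Lending

Horizon Trust: (1 + 0.048/12)^12 − 1 = 4.907%
Atlas Trust: (1 + 0.040/52)^52 − 1 = 4.079%
Meridian Lending: (1 + 0.050/4)^4 − 1 = 5.095%
The highest effective annual rate is Meridian Lending at 5.095%.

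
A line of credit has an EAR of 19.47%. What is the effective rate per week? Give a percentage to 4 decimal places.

0.3427%

The per-week rate i satisfies (1 + i)^52 = 1 + 0.1947.
i = 1.1947^(1/52) − 1 = 0.0034269 = 0.3427%.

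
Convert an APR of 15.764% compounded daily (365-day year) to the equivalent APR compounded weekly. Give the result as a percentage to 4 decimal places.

15.7845%

EAR = (1 + 0.15764/365)^365 − 1 = 0.170705.
Solve (1 + r/52)^52 = 1.170705: r/52 = 1.170705^(1/52) − 1 = 0.003035, so r = 0.157845 = 15.7845%.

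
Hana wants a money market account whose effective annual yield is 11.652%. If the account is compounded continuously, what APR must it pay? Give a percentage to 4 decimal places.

Continuous: nominal r satisfies e^r − 1 = 0.11652.
r = ln(1 + 0.11652) = ln(1.11652) = 0.110217 = 11.0217%.

11.0217%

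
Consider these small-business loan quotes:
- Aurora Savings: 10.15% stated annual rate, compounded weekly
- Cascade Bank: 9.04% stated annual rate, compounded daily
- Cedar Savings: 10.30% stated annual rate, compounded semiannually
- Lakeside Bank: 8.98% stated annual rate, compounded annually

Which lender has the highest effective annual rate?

Aurora Savings: (1 + 0.1015/52)^52 − 1 = 10.672%
Cascade Bank: (1 + 0.0904/365)^365 − 1 = 9.460%
Cedar Savings: (1 + 0.1030/2)^2 − 1 = 10.565%
Lakeside Bank: compounded annually, EAR = 8.980%
The highest effective annual rate is Aurora Savings at 10.672%.

Aurora Savings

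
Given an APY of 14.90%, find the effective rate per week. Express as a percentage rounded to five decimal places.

The per-week rate i satisfies (1 + i)^52 = 1 + 0.1490.
i = 1.1490^(1/52) − 1 = 0.0026746 = 0.26746%.

0.26746%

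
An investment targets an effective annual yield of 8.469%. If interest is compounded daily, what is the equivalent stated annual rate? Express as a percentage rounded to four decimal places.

8.1303%

(1 + r/365)^365 − 1 = 0.08469, so 1 + r/365 = 1.08469^(1/365).
r/365 = 0.000223, so r = 0.081303 = 8.1303%.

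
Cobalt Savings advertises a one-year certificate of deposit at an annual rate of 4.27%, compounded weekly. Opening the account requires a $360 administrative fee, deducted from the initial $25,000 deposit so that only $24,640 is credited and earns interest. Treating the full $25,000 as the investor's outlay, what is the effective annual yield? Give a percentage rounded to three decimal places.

Value after one year: 24,640 × (1 + 0.0427/52)^52 = 24,640 × 1.043606 = $25,714.46.
Effective yield on the $25,000 outlay: 25,714.46 / 25,000 − 1 = 0.028579 = 2.858%.

2.858%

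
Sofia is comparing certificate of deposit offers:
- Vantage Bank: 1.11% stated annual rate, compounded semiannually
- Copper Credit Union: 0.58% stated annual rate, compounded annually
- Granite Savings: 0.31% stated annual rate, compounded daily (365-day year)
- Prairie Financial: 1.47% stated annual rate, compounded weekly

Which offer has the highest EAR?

Prairie Financial

Vantage Bank: (1 + 0.0111/2)^2 − 1 = 1.113%
Copper Credit Union: compounded annually, EAR = 0.580%
Granite Savings: (1 + 0.0031/365)^365 − 1 = 0.310%
Prairie Financial: (1 + 0.0147/52)^52 − 1 = 1.481%
The highest effective annual rate is Prairie Financial at 1.481%.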